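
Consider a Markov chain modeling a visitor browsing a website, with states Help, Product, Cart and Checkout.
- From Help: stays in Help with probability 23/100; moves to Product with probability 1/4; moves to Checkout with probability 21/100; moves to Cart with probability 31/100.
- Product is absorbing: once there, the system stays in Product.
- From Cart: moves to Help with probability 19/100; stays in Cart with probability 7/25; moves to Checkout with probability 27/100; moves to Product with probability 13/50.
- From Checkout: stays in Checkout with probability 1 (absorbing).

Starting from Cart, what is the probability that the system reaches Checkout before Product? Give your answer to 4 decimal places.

0.5001

Let h(s) be the probability of absorption at Checkout starting from transient state s. Then h(Checkout) = 1 and h(Product) = 0. By first-step analysis:
h(Help) = 0.23·h(Help) + 0.25·0 + 0.31·h(Cart) + 0.21·1
h(Cart) = 0.19·h(Help) + 0.26·0 + 0.28·h(Cart) + 0.27·1
Solving: h(Help) = 0.4741, h(Cart) = 0.5001.
Starting from Cart, the probability is 0.5001.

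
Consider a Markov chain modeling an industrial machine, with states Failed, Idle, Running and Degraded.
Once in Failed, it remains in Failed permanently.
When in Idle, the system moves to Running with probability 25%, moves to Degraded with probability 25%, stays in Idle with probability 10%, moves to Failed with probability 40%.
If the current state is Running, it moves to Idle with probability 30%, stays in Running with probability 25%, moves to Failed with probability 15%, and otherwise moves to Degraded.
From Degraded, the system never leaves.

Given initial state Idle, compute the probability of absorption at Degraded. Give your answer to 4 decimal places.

Let h(s) be the probability of absorption at Degraded starting from transient state s. Then h(Degraded) = 1 and h(Failed) = 0. By first-step analysis:
h(Idle) = 0.4·0 + 0.1·h(Idle) + 0.25·h(Running) + 0.25·1
h(Running) = 0.15·0 + 0.3·h(Idle) + 0.25·h(Running) + 0.3·1
Solving: h(Idle) = 0.4375, h(Running) = 0.5750.
Starting from Idle, the probability is 0.4375.

0.4375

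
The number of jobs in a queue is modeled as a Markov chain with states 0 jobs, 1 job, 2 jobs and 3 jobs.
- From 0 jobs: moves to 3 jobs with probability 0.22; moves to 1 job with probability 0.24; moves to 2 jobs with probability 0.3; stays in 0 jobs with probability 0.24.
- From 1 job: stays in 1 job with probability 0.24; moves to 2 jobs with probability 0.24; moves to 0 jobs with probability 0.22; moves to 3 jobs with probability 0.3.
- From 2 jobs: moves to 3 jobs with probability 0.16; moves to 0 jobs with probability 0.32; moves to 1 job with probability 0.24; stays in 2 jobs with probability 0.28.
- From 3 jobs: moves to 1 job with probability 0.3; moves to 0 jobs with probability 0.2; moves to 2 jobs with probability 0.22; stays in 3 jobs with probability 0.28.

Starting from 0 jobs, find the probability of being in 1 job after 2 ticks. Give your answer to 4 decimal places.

Propagate the distribution vector 2 ticks from 0 jobs.
After 0 ticks: (1.0000, 0.0000, 0.0000, 0.0000)
After 1 tick: (0.2400, 0.2400, 0.3000, 0.2200)
After 2 ticks: (0.2504, 0.2532, 0.2620, 0.2344)
P(in 1 job after 2 ticks) = 0.2532

0.2532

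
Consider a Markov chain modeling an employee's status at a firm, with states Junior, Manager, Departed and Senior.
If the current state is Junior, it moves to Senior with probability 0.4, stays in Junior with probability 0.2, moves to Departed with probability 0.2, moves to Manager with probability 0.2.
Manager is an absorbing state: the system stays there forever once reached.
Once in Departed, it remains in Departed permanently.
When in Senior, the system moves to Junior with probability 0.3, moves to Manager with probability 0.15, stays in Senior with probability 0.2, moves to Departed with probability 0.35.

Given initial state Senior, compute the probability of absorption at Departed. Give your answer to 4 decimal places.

Let h(s) be the probability of absorption at Departed starting from transient state s. Then h(Departed) = 1 and h(Manager) = 0. By first-step analysis:
h(Junior) = 0.2·h(Junior) + 0.2·0 + 0.2·1 + 0.4·h(Senior)
h(Senior) = 0.3·h(Junior) + 0.15·0 + 0.35·1 + 0.2·h(Senior)
Solving: h(Junior) = 0.5769, h(Senior) = 0.6538.
Starting from Senior, the probability is 0.6538.

0.6538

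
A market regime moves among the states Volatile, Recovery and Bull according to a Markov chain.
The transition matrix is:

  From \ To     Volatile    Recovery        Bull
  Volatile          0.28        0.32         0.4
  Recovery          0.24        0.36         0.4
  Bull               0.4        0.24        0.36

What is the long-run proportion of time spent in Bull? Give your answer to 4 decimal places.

Let the stationary distribution be π with π = πP and π_1 + π_2 + π_3 = 1.
π_1 = 0.28·π_1 + 0.24·π_2 + 0.4·π_3
π_2 = 0.32·π_1 + 0.36·π_2 + 0.24·π_3
Solving with the normalization constraint gives π = (0.3141, 0.3013, 0.3846).
So the stationary probability of Bull is 0.3846.

0.3846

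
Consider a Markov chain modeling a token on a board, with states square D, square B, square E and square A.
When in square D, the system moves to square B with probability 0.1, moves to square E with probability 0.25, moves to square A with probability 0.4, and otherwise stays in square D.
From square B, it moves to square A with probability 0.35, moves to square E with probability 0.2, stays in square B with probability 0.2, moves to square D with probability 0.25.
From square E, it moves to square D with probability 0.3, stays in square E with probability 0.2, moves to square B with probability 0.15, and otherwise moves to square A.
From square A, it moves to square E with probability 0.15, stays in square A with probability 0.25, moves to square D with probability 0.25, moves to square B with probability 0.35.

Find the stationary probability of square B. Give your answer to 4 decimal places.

0.2137

Let the stationary distribution be π with π = πP and π_1 + π_2 + π_3 + π_4 = 1.
π_1 = 0.25·π_1 + 0.25·π_2 + 0.3·π_3 + 0.25·π_4
π_2 = 0.1·π_1 + 0.2·π_2 + 0.15·π_3 + 0.35·π_4
π_3 = 0.25·π_1 + 0.2·π_2 + 0.2·π_3 + 0.15·π_4
Solving with the normalization constraint gives π = (0.2598, 0.2137, 0.1965, 0.3300).
So the stationary probability of square B is 0.2137.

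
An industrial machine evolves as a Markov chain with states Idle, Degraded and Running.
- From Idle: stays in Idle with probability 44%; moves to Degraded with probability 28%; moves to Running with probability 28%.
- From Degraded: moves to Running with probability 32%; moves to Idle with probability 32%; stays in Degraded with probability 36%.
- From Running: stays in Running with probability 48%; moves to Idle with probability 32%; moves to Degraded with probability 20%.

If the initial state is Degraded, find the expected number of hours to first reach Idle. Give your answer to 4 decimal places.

3.1250

Let t(s) be the expected number of hours to first reach Idle from state s, with t(Idle) = 0. Conditioning on the first hour:
t(Degraded) = 1 + 0.36·t(Degraded) + 0.32·t(Running)
t(Running) = 1 + 0.2·t(Degraded) + 0.48·t(Running)
Solving: t(Degraded) = 3.1250, t(Running) = 3.1250.
Expected hours from Degraded to Idle: 3.1250.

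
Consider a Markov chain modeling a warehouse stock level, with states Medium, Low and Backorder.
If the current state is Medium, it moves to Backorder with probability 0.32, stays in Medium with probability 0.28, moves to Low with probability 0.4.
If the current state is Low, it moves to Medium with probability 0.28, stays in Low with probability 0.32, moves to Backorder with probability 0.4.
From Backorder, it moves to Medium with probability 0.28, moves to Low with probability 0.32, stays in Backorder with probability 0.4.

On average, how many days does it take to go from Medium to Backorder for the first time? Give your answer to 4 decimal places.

Let t(s) be the expected number of days to first reach Backorder from state s, with t(Backorder) = 0. Conditioning on the first day:
t(Medium) = 1 + 0.28·t(Medium) + 0.4·t(Low)
t(Low) = 1 + 0.28·t(Medium) + 0.32·t(Low)
Solving: t(Medium) = 2.8602, t(Low) = 2.6483.
Expected days from Medium to Backorder: 2.8602.

2.8602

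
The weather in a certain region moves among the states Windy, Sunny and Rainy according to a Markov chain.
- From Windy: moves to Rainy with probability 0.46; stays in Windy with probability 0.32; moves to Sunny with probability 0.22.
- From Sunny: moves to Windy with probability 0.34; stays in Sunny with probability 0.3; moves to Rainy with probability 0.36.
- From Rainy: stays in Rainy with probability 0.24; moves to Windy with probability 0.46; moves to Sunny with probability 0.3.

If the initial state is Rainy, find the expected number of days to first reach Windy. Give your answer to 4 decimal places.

2.3585

Let t(s) be the expected number of days to first reach Windy from state s, with t(Windy) = 0. Conditioning on the first day:
t(Sunny) = 1 + 0.3·t(Sunny) + 0.36·t(Rainy)
t(Rainy) = 1 + 0.3·t(Sunny) + 0.24·t(Rainy)
Solving: t(Sunny) = 2.6415, t(Rainy) = 2.3585.
Expected days from Rainy to Windy: 2.3585.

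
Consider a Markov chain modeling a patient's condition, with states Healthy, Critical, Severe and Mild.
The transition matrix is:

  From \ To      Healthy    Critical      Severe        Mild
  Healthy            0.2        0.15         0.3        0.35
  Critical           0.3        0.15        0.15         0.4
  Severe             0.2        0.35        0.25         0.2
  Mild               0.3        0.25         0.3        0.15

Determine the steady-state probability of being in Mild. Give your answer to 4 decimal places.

Let the stationary distribution be π with π = πP and π_1 + π_2 + π_3 + π_4 = 1.
π_1 = 0.2·π_1 + 0.3·π_2 + 0.2·π_3 + 0.3·π_4
π_2 = 0.15·π_1 + 0.15·π_2 + 0.35·π_3 + 0.25·π_4
π_3 = 0.3·π_1 + 0.15·π_2 + 0.25·π_3 + 0.3·π_4
Solving with the normalization constraint gives π = (0.2497, 0.2276, 0.2532, 0.2695).
So the stationary probability of Mild is 0.2695.

0.2695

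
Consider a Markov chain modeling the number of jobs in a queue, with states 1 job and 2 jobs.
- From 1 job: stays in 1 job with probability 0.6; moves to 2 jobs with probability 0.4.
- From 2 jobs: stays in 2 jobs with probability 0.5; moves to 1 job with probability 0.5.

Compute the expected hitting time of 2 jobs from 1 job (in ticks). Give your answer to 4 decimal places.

2.5000

Let t(s) be the expected number of ticks to first reach 2 jobs from state s, with t(2 jobs) = 0. Conditioning on the first tick:
t(1 job) = 1 + 0.6·t(1 job)
Solving: t(1 job) = 2.5000.
Expected ticks from 1 job to 2 jobs: 2.5000.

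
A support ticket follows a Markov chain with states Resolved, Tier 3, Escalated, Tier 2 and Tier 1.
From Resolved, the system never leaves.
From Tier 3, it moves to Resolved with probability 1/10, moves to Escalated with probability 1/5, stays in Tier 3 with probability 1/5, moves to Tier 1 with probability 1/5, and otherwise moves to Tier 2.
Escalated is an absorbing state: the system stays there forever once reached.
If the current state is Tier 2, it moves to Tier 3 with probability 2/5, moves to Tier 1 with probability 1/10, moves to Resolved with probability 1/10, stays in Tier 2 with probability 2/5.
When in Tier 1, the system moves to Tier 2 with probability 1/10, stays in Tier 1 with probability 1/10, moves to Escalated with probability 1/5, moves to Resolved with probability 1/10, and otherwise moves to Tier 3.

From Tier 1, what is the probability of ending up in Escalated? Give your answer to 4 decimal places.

0.6009

Let h(s) be the probability of absorption at Escalated starting from transient state s. Then h(Escalated) = 1 and h(Resolved) = 0. By first-step analysis:
h(Tier 3) = 0.1·0 + 0.2·h(Tier 3) + 0.2·1 + 0.3·h(Tier 2) + 0.2·h(Tier 1)
h(Tier 2) = 0.1·0 + 0.4·h(Tier 3) + 0.4·h(Tier 2) + 0.1·h(Tier 1)
h(Tier 1) = 0.1·0 + 0.5·h(Tier 3) + 0.2·1 + 0.1·h(Tier 2) + 0.1·h(Tier 1)
Solving: h(Tier 3) = 0.5837, h(Tier 2) = 0.4893, h(Tier 1) = 0.6009.
Starting from Tier 1, the probability is 0.6009.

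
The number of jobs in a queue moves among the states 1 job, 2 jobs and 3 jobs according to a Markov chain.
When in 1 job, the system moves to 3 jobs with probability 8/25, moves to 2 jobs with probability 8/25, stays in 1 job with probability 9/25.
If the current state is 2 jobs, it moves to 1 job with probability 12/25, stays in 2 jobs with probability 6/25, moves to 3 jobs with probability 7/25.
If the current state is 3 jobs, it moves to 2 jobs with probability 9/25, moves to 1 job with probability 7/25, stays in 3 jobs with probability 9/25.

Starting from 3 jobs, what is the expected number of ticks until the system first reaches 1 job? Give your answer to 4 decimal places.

Let t(s) be the expected number of ticks to first reach 1 job from state s, with t(1 job) = 0. Conditioning on the first tick:
t(2 jobs) = 1 + 0.24·t(2 jobs) + 0.28·t(3 jobs)
t(3 jobs) = 1 + 0.36·t(2 jobs) + 0.36·t(3 jobs)
Solving: t(2 jobs) = 2.3859, t(3 jobs) = 2.9046.
Expected ticks from 3 jobs to 1 job: 2.9046.

2.9046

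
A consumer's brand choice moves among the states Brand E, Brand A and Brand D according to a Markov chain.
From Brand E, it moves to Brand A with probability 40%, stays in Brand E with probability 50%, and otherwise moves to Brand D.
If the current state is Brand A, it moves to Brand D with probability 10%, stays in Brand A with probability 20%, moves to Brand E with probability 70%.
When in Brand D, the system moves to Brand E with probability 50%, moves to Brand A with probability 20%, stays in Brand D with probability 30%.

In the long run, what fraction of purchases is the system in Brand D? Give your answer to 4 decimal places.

0.1250

Let the stationary distribution be π with π = πP and π_1 + π_2 + π_3 = 1.
π_1 = 0.5·π_1 + 0.7·π_2 + 0.5·π_3
π_2 = 0.4·π_1 + 0.2·π_2 + 0.2·π_3
Solving with the normalization constraint gives π = (0.5625, 0.3125, 0.1250).
So the stationary probability of Brand D is 0.1250.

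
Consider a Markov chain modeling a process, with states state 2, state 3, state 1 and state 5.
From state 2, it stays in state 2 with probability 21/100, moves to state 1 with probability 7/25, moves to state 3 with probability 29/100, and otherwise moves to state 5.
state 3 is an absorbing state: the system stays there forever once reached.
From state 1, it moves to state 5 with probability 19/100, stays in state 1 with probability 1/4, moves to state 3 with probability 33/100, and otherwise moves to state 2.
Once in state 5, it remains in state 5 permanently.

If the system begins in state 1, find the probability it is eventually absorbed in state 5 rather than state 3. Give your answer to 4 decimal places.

Let h(s) be the probability of absorption at state 5 starting from transient state s. Then h(state 5) = 1 and h(state 3) = 0. By first-step analysis:
h(state 2) = 0.21·h(state 2) + 0.29·0 + 0.28·h(state 1) + 0.22·1
h(state 1) = 0.23·h(state 2) + 0.33·0 + 0.25·h(state 1) + 0.19·1
Solving: h(state 2) = 0.4132, h(state 1) = 0.3800.
Starting from state 1, the probability is 0.3800.

0.3800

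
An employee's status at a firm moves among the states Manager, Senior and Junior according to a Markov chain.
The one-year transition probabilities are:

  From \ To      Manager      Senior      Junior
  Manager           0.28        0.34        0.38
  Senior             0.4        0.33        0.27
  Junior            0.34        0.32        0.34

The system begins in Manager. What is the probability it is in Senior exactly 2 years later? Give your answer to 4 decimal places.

Sum over the intermediate state after 1 year:
P = P(Manager→Manager)·P(Manager→Senior) + P(Manager→Senior)·P(Senior→Senior) + P(Manager→Junior)·P(Junior→Senior)
  = 0.28×0.34 + 0.34×0.33 + 0.38×0.32
  = 0.0952 + 0.1122 + 0.1216 = 0.3290

0.3290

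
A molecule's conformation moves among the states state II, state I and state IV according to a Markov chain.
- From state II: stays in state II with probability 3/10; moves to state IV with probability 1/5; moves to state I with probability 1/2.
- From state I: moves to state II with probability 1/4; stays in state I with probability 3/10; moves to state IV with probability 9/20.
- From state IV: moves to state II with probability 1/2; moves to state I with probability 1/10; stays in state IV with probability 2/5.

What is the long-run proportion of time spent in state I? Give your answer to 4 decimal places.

0.3019

Let the stationary distribution be π with π = πP and π_1 + π_2 + π_3 = 1.
π_1 = 0.3·π_1 + 0.25·π_2 + 0.5·π_3
π_2 = 0.5·π_1 + 0.3·π_2 + 0.1·π_3
Solving with the normalization constraint gives π = (0.3538, 0.3019, 0.3443).
So the stationary probability of state I is 0.3019.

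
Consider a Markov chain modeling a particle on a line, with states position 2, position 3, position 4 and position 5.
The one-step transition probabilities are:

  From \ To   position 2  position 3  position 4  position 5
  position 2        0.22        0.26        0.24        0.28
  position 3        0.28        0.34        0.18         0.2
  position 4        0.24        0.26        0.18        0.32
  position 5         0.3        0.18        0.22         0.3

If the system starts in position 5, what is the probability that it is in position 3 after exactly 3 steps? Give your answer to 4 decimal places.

0.2576

Propagate the distribution vector 3 steps from position 5.
After 0 steps: (0.0000, 0.0000, 0.0000, 1.0000)
After 1 step: (0.3000, 0.1800, 0.2200, 0.3000)
After 2 steps: (0.2592, 0.2504, 0.2100, 0.2804)
After 3 steps: (0.2617, 0.2576, 0.2068, 0.2740)
P(in position 3 after 3 steps) = 0.2576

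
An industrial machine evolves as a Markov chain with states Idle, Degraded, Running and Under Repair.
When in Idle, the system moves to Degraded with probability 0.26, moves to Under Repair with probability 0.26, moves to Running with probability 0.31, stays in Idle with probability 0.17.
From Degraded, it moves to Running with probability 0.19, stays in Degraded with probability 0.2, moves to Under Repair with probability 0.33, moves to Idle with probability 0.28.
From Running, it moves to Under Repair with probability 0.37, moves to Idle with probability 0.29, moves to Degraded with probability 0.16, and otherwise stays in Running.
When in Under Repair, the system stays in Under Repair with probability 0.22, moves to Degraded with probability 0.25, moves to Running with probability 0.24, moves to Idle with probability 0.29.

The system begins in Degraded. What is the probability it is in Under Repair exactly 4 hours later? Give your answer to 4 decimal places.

0.2893

Propagate the distribution vector 4 hours from Degraded.
After 0 hours: (0.0000, 1.0000, 0.0000, 0.0000)
After 1 hour: (0.2800, 0.2000, 0.1900, 0.3300)
After 2 hours: (0.2544, 0.2257, 0.2382, 0.2817)
After 3 hours: (0.2572, 0.2198, 0.2322, 0.2907)
After 4 hours: (0.2569, 0.2207, 0.2331, 0.2893)
P(in Under Repair after 4 hours) = 0.2893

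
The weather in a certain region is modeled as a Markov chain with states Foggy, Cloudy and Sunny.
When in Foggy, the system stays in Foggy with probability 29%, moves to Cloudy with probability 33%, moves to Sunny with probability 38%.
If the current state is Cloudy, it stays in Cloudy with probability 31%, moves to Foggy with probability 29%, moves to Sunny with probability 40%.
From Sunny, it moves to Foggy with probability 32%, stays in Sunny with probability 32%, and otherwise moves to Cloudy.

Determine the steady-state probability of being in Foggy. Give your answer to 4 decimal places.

0.3009

Let the stationary distribution be π with π = πP and π_1 + π_2 + π_3 = 1.
π_1 = 0.29·π_1 + 0.29·π_2 + 0.32·π_3
π_2 = 0.33·π_1 + 0.31·π_2 + 0.36·π_3
Solving with the normalization constraint gives π = (0.3009, 0.3343, 0.3648).
So the stationary probability of Foggy is 0.3009.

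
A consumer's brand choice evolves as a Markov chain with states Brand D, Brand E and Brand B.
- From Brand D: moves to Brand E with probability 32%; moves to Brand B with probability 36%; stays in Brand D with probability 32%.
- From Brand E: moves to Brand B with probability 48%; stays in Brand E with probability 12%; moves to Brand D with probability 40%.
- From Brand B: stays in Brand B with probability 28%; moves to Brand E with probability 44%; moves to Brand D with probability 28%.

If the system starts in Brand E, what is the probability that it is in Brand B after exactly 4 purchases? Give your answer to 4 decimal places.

Propagate the distribution vector 4 purchases from Brand E.
After 0 purchases: (0.0000, 1.0000, 0.0000)
After 1 purchase: (0.4000, 0.1200, 0.4800)
After 2 purchases: (0.3104, 0.3536, 0.3360)
After 3 purchases: (0.3348, 0.2896, 0.3756)
After 4 purchases: (0.3281, 0.3071, 0.3647)
P(in Brand B after 4 purchases) = 0.3647

0.3647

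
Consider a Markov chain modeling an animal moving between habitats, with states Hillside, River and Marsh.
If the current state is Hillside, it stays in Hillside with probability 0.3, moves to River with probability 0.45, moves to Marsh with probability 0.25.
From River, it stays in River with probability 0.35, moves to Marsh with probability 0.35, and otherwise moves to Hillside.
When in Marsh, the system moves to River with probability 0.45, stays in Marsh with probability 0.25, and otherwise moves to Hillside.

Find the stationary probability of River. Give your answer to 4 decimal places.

0.4091

Let the stationary distribution be π with π = πP and π_1 + π_2 + π_3 = 1.
π_1 = 0.3·π_1 + 0.3·π_2 + 0.3·π_3
π_2 = 0.45·π_1 + 0.35·π_2 + 0.45·π_3
Solving with the normalization constraint gives π = (0.3000, 0.4091, 0.2909).
So the stationary probability of River is 0.4091.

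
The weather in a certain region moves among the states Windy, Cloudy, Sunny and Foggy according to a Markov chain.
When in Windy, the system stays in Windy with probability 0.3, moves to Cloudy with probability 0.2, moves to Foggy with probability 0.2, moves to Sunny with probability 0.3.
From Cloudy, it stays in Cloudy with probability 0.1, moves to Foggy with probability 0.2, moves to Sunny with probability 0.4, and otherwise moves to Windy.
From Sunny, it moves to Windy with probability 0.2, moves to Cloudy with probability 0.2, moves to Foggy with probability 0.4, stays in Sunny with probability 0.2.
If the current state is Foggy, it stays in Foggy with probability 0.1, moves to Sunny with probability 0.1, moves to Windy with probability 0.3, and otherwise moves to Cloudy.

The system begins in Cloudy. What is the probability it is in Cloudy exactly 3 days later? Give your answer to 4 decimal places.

Propagate the distribution vector 3 days from Cloudy.
After 0 days: (0.0000, 1.0000, 0.0000, 0.0000)
After 1 day: (0.3000, 0.1000, 0.4000, 0.2000)
After 2 days: (0.2600, 0.2500, 0.2300, 0.2600)
After 3 days: (0.2770, 0.2530, 0.2500, 0.2200)
P(in Cloudy after 3 days) = 0.2530

0.2530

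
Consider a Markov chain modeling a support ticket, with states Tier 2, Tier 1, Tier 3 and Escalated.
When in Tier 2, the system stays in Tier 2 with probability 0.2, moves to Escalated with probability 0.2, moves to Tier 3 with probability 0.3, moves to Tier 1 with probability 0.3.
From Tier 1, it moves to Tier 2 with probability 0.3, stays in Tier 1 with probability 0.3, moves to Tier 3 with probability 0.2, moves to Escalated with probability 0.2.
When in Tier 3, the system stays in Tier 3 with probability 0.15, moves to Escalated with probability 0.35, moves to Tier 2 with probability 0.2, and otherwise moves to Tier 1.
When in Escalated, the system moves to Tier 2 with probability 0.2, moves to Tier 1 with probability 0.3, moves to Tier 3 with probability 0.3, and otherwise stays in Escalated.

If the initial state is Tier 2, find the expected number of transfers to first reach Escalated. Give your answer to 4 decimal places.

Let t(s) be the expected number of transfers to first reach Escalated from state s, with t(Escalated) = 0. Conditioning on the first transfer:
t(Tier 2) = 1 + 0.2·t(Tier 2) + 0.3·t(Tier 1) + 0.3·t(Tier 3)
t(Tier 1) = 1 + 0.3·t(Tier 2) + 0.3·t(Tier 1) + 0.2·t(Tier 3)
t(Tier 3) = 1 + 0.2·t(Tier 2) + 0.3·t(Tier 1) + 0.15·t(Tier 3)
Solving: t(Tier 2) = 4.2514, t(Tier 1) = 4.3068, t(Tier 3) = 3.6969.
Expected transfers from Tier 2 to Escalated: 4.2514.

4.2514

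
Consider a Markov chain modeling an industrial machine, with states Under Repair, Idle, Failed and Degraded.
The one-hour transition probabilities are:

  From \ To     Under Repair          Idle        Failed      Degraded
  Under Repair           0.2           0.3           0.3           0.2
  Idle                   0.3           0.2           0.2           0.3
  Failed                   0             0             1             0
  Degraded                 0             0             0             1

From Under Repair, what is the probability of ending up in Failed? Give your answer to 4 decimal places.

0.5455

Let h(s) be the probability of absorption at Failed starting from transient state s. Then h(Failed) = 1 and h(Degraded) = 0. By first-step analysis:
h(Under Repair) = 0.2·h(Under Repair) + 0.3·h(Idle) + 0.3·1 + 0.2·0
h(Idle) = 0.3·h(Under Repair) + 0.2·h(Idle) + 0.2·1 + 0.3·0
Solving: h(Under Repair) = 0.5455, h(Idle) = 0.4545.
Starting from Under Repair, the probability is 0.5455.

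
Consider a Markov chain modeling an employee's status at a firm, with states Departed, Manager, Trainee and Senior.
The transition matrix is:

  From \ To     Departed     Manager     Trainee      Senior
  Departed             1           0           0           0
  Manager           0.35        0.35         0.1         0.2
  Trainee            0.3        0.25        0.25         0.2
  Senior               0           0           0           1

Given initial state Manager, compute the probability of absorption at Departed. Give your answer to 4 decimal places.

0.6324

Let h(s) be the probability of absorption at Departed starting from transient state s. Then h(Departed) = 1 and h(Senior) = 0. By first-step analysis:
h(Manager) = 0.35·1 + 0.35·h(Manager) + 0.1·h(Trainee) + 0.2·0
h(Trainee) = 0.3·1 + 0.25·h(Manager) + 0.25·h(Trainee) + 0.2·0
Solving: h(Manager) = 0.6324, h(Trainee) = 0.6108.
Starting from Manager, the probability is 0.6324.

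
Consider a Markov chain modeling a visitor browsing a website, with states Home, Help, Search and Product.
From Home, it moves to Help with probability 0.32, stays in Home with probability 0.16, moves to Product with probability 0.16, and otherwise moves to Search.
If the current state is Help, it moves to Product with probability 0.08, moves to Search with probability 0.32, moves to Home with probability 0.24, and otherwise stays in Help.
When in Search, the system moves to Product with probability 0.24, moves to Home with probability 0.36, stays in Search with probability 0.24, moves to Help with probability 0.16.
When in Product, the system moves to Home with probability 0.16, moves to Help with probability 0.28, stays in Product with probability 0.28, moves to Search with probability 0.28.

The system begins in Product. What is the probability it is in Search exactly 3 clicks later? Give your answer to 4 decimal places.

0.2984

Propagate the distribution vector 3 clicks from Product.
After 0 clicks: (0.0000, 0.0000, 0.0000, 1.0000)
After 1 click: (0.1600, 0.2800, 0.2800, 0.2800)
After 2 clicks: (0.2384, 0.2752, 0.2928, 0.1936)
After 3 clicks: (0.2406, 0.2764, 0.2984, 0.1846)
P(in Search after 3 clicks) = 0.2984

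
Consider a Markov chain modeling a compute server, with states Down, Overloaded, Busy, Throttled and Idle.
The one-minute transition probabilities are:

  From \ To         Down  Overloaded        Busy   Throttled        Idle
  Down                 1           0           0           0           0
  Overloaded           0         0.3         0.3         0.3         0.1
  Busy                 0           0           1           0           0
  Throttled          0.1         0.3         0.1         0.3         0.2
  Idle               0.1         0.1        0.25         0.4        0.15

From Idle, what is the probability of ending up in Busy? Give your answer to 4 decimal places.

Let h(s) be the probability of absorption at Busy starting from transient state s. Then h(Busy) = 1 and h(Down) = 0. By first-step analysis:
h(Overloaded) = 0.3·h(Overloaded) + 0.3·1 + 0.3·h(Throttled) + 0.1·h(Idle)
h(Throttled) = 0.1·0 + 0.3·h(Overloaded) + 0.1·1 + 0.3·h(Throttled) + 0.2·h(Idle)
h(Idle) = 0.1·0 + 0.1·h(Overloaded) + 0.25·1 + 0.4·h(Throttled) + 0.15·h(Idle)
Solving: h(Overloaded) = 0.8359, h(Throttled) = 0.7085, h(Idle) = 0.7259.
Starting from Idle, the probability is 0.7259.

0.7259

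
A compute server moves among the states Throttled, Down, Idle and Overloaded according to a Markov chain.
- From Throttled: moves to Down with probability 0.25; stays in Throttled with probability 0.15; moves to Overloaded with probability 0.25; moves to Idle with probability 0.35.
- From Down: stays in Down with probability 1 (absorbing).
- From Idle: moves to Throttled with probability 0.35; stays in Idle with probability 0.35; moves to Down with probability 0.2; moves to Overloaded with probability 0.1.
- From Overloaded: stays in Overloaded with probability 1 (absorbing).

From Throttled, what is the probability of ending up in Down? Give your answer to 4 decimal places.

0.5407

Let h(s) be the probability of absorption at Down starting from transient state s. Then h(Down) = 1 and h(Overloaded) = 0. By first-step analysis:
h(Throttled) = 0.15·h(Throttled) + 0.25·1 + 0.35·h(Idle) + 0.25·0
h(Idle) = 0.35·h(Throttled) + 0.2·1 + 0.35·h(Idle) + 0.1·0
Solving: h(Throttled) = 0.5407, h(Idle) = 0.5988.
Starting from Throttled, the probability is 0.5407.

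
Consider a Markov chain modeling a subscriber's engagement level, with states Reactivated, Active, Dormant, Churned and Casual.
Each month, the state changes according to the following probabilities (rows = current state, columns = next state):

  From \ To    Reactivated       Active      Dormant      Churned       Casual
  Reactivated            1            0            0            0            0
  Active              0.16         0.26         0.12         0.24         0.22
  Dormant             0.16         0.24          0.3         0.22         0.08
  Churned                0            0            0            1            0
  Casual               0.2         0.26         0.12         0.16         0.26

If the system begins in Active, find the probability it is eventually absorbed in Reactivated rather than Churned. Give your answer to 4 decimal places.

Let h(s) be the probability of absorption at Reactivated starting from transient state s. Then h(Reactivated) = 1 and h(Churned) = 0. By first-step analysis:
h(Active) = 0.16·1 + 0.26·h(Active) + 0.12·h(Dormant) + 0.24·0 + 0.22·h(Casual)
h(Dormant) = 0.16·1 + 0.24·h(Active) + 0.3·h(Dormant) + 0.22·0 + 0.08·h(Casual)
h(Casual) = 0.2·1 + 0.26·h(Active) + 0.12·h(Dormant) + 0.16·0 + 0.26·h(Casual)
Solving: h(Active) = 0.4329, h(Dormant) = 0.4333, h(Casual) = 0.4927.
Starting from Active, the probability is 0.4329.

0.4329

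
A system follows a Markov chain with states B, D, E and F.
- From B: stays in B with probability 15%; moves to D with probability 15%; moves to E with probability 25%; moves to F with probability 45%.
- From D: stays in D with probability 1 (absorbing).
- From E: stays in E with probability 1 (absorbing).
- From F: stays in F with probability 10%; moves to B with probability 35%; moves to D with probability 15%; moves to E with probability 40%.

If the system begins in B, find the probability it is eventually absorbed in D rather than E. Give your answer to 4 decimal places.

Let h(s) be the probability of absorption at D starting from transient state s. Then h(D) = 1 and h(E) = 0. By first-step analysis:
h(B) = 0.15·h(B) + 0.15·1 + 0.25·0 + 0.45·h(F)
h(F) = 0.35·h(B) + 0.15·1 + 0.4·0 + 0.1·h(F)
Solving: h(B) = 0.3333, h(F) = 0.2963.
Starting from B, the probability is 0.3333.

0.3333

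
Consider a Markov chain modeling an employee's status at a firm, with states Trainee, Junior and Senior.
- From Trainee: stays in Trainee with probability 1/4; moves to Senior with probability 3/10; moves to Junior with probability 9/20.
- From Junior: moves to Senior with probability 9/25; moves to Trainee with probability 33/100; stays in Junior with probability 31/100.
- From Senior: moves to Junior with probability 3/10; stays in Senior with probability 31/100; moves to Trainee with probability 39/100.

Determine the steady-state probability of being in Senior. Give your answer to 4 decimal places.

Let the stationary distribution be π with π = πP and π_1 + π_2 + π_3 = 1.
π_1 = 0.25·π_1 + 0.33·π_2 + 0.39·π_3
π_2 = 0.45·π_1 + 0.31·π_2 + 0.3·π_3
Solving with the normalization constraint gives π = (0.3236, 0.3521, 0.3244).
So the stationary probability of Senior is 0.3244.

0.3244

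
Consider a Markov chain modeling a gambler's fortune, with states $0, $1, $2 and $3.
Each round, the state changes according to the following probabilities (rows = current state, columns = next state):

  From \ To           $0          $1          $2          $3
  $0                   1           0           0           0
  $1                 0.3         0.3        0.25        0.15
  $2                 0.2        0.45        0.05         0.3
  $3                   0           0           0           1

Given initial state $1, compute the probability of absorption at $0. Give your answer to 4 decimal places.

Let h(s) be the probability of absorption at $0 starting from transient state s. Then h($0) = 1 and h($3) = 0. By first-step analysis:
h($1) = 0.3·1 + 0.3·h($1) + 0.25·h($2) + 0.15·0
h($2) = 0.2·1 + 0.45·h($1) + 0.05·h($2) + 0.3·0
Solving: h($1) = 0.6063, h($2) = 0.4977.
Starting from $1, the probability is 0.6063.

0.6063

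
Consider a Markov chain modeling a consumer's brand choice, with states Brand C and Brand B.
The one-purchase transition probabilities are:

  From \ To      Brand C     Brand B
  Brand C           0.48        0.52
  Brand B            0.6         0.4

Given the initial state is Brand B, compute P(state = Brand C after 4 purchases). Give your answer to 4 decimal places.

0.5356

Propagate the distribution vector 4 purchases from Brand B.
After 0 purchases: (0.0000, 1.0000)
After 1 purchase: (0.6000, 0.4000)
After 2 purchases: (0.5280, 0.4720)
After 3 purchases: (0.5366, 0.4634)
After 4 purchases: (0.5356, 0.4644)
P(in Brand C after 4 purchases) = 0.5356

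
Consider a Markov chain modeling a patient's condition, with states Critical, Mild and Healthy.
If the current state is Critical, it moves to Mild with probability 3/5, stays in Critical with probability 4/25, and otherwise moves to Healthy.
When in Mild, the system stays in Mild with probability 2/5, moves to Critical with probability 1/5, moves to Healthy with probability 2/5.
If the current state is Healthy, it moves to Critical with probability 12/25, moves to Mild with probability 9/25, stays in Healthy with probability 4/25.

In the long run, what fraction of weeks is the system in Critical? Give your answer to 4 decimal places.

0.2698

Let the stationary distribution be π with π = πP and π_1 + π_2 + π_3 = 1.
π_1 = 0.16·π_1 + 0.2·π_2 + 0.48·π_3
π_2 = 0.6·π_1 + 0.4·π_2 + 0.36·π_3
Solving with the normalization constraint gives π = (0.2698, 0.4424, 0.2878).
So the stationary probability of Critical is 0.2698.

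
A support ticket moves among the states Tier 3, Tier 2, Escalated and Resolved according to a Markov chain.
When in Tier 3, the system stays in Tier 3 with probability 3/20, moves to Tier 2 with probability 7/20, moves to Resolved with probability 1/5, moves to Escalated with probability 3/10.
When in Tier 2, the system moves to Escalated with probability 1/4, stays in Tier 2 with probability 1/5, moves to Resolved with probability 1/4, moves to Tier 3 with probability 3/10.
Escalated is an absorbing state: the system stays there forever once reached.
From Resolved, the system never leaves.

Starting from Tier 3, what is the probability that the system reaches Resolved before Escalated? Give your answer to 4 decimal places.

0.4304

Let h(s) be the probability of absorption at Resolved starting from transient state s. Then h(Resolved) = 1 and h(Escalated) = 0. By first-step analysis:
h(Tier 3) = 0.15·h(Tier 3) + 0.35·h(Tier 2) + 0.3·0 + 0.2·1
h(Tier 2) = 0.3·h(Tier 3) + 0.2·h(Tier 2) + 0.25·0 + 0.25·1
Solving: h(Tier 3) = 0.4304, h(Tier 2) = 0.4739.
Starting from Tier 3, the probability is 0.4304.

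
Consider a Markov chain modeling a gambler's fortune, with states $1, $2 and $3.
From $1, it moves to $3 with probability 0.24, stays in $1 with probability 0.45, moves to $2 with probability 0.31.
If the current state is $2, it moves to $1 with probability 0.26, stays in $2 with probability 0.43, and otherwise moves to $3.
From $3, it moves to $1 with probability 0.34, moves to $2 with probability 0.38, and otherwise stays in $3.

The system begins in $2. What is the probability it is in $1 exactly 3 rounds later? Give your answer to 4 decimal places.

Propagate the distribution vector 3 rounds from $2.
After 0 rounds: (0.0000, 1.0000, 0.0000)
After 1 round: (0.2600, 0.4300, 0.3100)
After 2 rounds: (0.3342, 0.3833, 0.2825)
After 3 rounds: (0.3461, 0.3758, 0.2781)
P(in $1 after 3 rounds) = 0.3461

0.3461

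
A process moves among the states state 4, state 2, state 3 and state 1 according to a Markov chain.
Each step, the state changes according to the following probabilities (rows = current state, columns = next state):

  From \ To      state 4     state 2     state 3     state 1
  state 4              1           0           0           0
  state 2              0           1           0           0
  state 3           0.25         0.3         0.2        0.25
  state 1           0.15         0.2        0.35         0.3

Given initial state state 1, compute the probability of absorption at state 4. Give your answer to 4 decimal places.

Let h(s) be the probability of absorption at state 4 starting from transient state s. Then h(state 4) = 1 and h(state 2) = 0. By first-step analysis:
h(state 3) = 0.25·1 + 0.3·0 + 0.2·h(state 3) + 0.25·h(state 1)
h(state 1) = 0.15·1 + 0.2·0 + 0.35·h(state 3) + 0.3·h(state 1)
Solving: h(state 3) = 0.4497, h(state 1) = 0.4392.
Starting from state 1, the probability is 0.4392.

0.4392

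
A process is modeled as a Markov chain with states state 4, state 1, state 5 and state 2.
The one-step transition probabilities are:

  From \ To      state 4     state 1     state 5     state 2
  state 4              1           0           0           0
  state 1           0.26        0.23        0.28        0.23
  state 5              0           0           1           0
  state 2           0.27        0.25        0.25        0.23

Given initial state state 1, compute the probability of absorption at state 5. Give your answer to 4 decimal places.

0.5101

Let h(s) be the probability of absorption at state 5 starting from transient state s. Then h(state 5) = 1 and h(state 4) = 0. By first-step analysis:
h(state 1) = 0.26·0 + 0.23·h(state 1) + 0.28·1 + 0.23·h(state 2)
h(state 2) = 0.27·0 + 0.25·h(state 1) + 0.25·1 + 0.23·h(state 2)
Solving: h(state 1) = 0.5101, h(state 2) = 0.4903.
Starting from state 1, the probability is 0.5101.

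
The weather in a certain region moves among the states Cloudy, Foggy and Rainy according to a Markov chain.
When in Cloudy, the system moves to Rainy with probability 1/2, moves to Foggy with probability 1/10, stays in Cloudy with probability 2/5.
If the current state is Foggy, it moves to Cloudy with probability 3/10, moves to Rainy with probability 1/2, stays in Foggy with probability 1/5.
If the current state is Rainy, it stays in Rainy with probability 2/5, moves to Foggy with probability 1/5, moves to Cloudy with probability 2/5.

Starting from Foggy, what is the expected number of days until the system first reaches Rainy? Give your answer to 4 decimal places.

2.0000

Let t(s) be the expected number of days to first reach Rainy from state s, with t(Rainy) = 0. Conditioning on the first day:
t(Cloudy) = 1 + 0.4·t(Cloudy) + 0.1·t(Foggy)
t(Foggy) = 1 + 0.3·t(Cloudy) + 0.2·t(Foggy)
Solving: t(Cloudy) = 2.0000, t(Foggy) = 2.0000.
Expected days from Foggy to Rainy: 2.0000.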